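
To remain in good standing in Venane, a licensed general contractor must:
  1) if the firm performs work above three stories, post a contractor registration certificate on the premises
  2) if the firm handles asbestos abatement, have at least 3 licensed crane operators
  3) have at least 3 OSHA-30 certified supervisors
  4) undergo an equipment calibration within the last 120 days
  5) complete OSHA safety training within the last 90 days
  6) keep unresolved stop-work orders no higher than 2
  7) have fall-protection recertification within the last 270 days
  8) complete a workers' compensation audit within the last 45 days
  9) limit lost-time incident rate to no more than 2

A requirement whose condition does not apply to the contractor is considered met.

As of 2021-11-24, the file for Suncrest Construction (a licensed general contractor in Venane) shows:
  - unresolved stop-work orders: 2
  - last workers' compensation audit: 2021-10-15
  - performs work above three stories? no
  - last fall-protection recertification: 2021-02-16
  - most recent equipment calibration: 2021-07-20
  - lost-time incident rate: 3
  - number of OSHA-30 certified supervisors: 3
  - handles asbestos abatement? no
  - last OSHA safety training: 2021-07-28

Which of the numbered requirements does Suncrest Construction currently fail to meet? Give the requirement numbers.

4, 5, 7, 9

1. condition 'performs work above three stories' does not hold → requirement n/a → met
2. condition 'handles asbestos abatement' does not hold → requirement n/a → met
3. OSHA-30 certified supervisors 3 ≥ 3 → met
4. equipment calibration 127 days ago vs limit 120 → not met
5. OSHA safety training 119 days ago vs limit 90 → not met
6. unresolved stop-work orders 2 ≤ 2 → met
7. fall-protection recertification 281 days ago vs limit 270 → not met
8. workers' compensation audit 40 days ago vs limit 45 → met
9. lost-time incident rate 3 > 2 → not met
Not met: 4, 5, 7, 9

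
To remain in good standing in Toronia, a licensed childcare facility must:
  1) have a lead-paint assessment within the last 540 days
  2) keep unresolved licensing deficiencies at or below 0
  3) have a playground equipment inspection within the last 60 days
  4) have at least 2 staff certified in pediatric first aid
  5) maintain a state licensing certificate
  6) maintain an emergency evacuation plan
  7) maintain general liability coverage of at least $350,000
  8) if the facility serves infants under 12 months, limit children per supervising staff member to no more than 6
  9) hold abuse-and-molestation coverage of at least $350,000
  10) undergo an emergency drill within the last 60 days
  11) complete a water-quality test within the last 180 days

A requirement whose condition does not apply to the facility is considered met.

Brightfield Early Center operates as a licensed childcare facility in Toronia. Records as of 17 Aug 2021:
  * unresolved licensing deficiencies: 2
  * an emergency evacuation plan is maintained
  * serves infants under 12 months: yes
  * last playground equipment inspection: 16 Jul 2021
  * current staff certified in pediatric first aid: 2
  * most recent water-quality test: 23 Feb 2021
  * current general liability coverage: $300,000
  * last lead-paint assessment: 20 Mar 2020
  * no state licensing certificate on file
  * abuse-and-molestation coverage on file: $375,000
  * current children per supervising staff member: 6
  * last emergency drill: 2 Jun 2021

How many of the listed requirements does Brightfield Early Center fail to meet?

1. lead-paint assessment 515 days ago vs limit 540 → met
2. unresolved licensing deficiencies 2 > 0 → not met
3. playground equipment inspection 32 days ago vs limit 60 → met
4. staff certified in pediatric first aid 2 ≥ 2 → met
5. state licensing certificate absent → not met
6. emergency evacuation plan present → met
7. general liability coverage $300,000 < $350,000 → not met
8. condition 'serves infants under 12 months' holds; children per supervising staff member 6 ≤ 6 → met
9. abuse-and-molestation coverage $375,000 ≥ $350,000 → met
10. emergency drill 76 days ago vs limit 60 → not met
11. water-quality test 175 days ago vs limit 180 → met
Not met: 4 of 11

4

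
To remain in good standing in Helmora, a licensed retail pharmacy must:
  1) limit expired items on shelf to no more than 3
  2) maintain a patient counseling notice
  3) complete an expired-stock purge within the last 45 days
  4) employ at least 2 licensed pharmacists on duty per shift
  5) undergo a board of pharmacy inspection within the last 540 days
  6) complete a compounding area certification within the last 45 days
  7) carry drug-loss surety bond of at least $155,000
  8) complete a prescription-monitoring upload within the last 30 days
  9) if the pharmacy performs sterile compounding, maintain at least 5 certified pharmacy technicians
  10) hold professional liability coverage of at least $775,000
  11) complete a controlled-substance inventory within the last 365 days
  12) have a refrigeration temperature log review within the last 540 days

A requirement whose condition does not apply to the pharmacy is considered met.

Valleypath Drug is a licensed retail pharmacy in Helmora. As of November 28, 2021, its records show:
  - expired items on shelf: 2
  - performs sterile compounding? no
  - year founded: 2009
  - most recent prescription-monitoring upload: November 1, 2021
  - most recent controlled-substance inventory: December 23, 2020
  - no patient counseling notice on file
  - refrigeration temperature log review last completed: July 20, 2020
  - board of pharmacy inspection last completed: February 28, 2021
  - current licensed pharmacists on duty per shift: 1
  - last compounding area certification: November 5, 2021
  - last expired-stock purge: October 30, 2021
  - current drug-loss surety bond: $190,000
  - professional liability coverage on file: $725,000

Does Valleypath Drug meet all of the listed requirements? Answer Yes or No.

No

1. expired items on shelf 2 ≤ 3 → met
2. patient counseling notice absent → not met
3. expired-stock purge 29 days ago vs limit 45 → met
4. licensed pharmacists on duty per shift 1 < 2 → not met
5. board of pharmacy inspection 273 days ago vs limit 540 → met
6. compounding area certification 23 days ago vs limit 45 → met
7. drug-loss surety bond $190,000 ≥ $155,000 → met
8. prescription-monitoring upload 27 days ago vs limit 30 → met
9. condition 'performs sterile compounding' does not hold → requirement n/a → met
10. professional liability coverage $725,000 < $775,000 → not met
11. controlled-substance inventory 340 days ago vs limit 365 → met
12. refrigeration temperature log review 496 days ago vs limit 540 → met
Not met: 2, 4, 10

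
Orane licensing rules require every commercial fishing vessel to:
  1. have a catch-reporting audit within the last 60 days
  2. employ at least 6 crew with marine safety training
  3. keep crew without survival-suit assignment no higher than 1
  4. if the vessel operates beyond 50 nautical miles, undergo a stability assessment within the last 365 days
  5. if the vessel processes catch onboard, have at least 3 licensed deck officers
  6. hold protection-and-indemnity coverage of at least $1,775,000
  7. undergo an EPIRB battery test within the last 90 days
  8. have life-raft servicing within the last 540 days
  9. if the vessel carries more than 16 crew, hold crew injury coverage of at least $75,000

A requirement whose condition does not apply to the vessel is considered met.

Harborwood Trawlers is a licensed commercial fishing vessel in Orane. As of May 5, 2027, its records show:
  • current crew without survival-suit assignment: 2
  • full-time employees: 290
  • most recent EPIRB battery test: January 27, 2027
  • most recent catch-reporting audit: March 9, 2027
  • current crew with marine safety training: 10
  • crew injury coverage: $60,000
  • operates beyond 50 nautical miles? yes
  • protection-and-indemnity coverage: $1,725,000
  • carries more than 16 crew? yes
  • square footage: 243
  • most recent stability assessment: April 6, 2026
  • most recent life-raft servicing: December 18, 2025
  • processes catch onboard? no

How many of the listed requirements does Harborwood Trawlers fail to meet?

5

1. catch-reporting audit 57 days ago vs limit 60 → met
2. crew with marine safety training 10 ≥ 6 → met
3. crew without survival-suit assignment 2 > 1 → not met
4. condition 'operates beyond 50 nautical miles' holds; stability assessment 394 days ago vs limit 365 → not met
5. condition 'processes catch onboard' does not hold → requirement n/a → met
6. protection-and-indemnity coverage $1,725,000 < $1,775,000 → not met
7. EPIRB battery test 98 days ago vs limit 90 → not met
8. life-raft servicing 503 days ago vs limit 540 → met
9. condition 'carries more than 16 crew' holds; crew injury coverage $60,000 < $75,000 → not met
Not met: 5 of 9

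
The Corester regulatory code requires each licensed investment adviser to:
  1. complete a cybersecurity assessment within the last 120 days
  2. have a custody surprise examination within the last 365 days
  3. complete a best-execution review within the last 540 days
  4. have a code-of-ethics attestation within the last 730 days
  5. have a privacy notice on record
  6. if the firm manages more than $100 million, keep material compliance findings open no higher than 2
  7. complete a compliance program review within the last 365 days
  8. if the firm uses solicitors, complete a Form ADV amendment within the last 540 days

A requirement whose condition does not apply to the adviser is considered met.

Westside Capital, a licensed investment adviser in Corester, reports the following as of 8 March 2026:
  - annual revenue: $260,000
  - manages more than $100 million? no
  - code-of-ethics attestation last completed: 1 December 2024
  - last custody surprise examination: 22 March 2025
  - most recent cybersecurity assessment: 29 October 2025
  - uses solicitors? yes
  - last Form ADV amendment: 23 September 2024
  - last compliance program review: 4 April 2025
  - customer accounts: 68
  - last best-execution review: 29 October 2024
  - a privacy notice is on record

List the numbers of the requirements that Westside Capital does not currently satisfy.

1

1. cybersecurity assessment 130 days ago vs limit 120 → not met
2. custody surprise examination 351 days ago vs limit 365 → met
3. best-execution review 495 days ago vs limit 540 → met
4. code-of-ethics attestation 462 days ago vs limit 730 → met
5. privacy notice present → met
6. condition 'manages more than $100 million' does not hold → requirement n/a → met
7. compliance program review 338 days ago vs limit 365 → met
8. condition 'uses solicitors' holds; Form ADV amendment 531 days ago vs limit 540 → met
Not met: 1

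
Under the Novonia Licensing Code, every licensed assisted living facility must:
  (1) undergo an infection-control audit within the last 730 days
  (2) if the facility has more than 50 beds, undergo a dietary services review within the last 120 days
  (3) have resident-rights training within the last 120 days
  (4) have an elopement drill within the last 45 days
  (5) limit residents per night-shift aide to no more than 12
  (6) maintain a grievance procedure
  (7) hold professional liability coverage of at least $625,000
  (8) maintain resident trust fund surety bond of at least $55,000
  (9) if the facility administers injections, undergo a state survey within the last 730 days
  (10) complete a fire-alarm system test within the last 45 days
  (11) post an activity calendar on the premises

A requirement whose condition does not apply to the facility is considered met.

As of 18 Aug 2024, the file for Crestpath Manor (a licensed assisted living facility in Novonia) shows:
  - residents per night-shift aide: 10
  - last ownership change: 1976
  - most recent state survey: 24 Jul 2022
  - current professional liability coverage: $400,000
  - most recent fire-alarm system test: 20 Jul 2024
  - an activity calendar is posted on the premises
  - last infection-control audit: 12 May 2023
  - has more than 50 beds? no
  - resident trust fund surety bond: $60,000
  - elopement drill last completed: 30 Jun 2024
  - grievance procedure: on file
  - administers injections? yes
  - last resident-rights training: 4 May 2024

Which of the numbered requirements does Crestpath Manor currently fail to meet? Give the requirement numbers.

1. infection-control audit 464 days ago vs limit 730 → met
2. condition 'has more than 50 beds' does not hold → requirement n/a → met
3. resident-rights training 106 days ago vs limit 120 → met
4. elopement drill 49 days ago vs limit 45 → not met
5. residents per night-shift aide 10 ≤ 12 → met
6. grievance procedure present → met
7. professional liability coverage $400,000 < $625,000 → not met
8. resident trust fund surety bond $60,000 ≥ $55,000 → met
9. condition 'administers injections' holds; state survey 756 days ago vs limit 730 → not met
10. fire-alarm system test 29 days ago vs limit 45 → met
11. activity calendar present → met
Not met: 4, 7, 9

4, 7, 9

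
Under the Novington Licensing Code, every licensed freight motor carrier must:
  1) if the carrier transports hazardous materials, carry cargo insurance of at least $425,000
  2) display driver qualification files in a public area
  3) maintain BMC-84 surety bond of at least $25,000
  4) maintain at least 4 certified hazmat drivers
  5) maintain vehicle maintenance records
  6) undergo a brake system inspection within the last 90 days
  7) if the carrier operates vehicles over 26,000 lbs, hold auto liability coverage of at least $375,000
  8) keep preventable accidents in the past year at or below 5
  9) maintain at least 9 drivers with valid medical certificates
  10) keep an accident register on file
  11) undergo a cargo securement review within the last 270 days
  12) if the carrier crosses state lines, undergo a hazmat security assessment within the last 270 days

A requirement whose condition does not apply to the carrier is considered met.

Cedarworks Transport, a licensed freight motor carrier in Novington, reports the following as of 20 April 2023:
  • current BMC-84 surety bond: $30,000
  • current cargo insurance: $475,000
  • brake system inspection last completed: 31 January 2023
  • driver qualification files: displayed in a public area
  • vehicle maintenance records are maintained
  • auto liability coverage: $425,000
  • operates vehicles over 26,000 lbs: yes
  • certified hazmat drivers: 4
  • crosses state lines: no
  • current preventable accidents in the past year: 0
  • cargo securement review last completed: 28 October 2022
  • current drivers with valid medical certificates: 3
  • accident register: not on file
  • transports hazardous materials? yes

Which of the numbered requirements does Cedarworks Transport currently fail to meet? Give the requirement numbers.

9, 10

1. condition 'transports hazardous materials' holds; cargo insurance $475,000 ≥ $425,000 → met
2. driver qualification files present → met
3. BMC-84 surety bond $30,000 ≥ $25,000 → met
4. certified hazmat drivers 4 ≥ 4 → met
5. vehicle maintenance records present → met
6. brake system inspection 79 days ago vs limit 90 → met
7. condition 'operates vehicles over 26,000 lbs' holds; auto liability coverage $425,000 ≥ $375,000 → met
8. preventable accidents in the past year 0 ≤ 5 → met
9. drivers with valid medical certificates 3 < 9 → not met
10. accident register absent → not met
11. cargo securement review 174 days ago vs limit 270 → met
12. condition 'crosses state lines' does not hold → requirement n/a → met
Not met: 9, 10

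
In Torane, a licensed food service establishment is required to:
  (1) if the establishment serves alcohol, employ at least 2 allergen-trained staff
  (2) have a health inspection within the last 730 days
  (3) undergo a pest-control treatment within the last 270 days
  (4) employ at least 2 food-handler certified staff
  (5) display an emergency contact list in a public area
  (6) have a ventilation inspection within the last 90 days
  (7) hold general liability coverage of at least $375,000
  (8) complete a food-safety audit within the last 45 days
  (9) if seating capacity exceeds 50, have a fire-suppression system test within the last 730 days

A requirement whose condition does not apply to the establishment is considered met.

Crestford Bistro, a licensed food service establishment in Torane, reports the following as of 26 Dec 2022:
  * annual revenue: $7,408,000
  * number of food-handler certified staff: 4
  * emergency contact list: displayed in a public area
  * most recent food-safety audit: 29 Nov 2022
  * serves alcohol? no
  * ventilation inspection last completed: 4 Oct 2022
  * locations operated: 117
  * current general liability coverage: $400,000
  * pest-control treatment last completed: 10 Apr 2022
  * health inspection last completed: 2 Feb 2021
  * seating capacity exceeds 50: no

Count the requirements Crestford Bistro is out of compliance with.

0

1. condition 'serves alcohol' does not hold → requirement n/a → met
2. health inspection 692 days ago vs limit 730 → met
3. pest-control treatment 260 days ago vs limit 270 → met
4. food-handler certified staff 4 ≥ 2 → met
5. emergency contact list present → met
6. ventilation inspection 83 days ago vs limit 90 → met
7. general liability coverage $400,000 ≥ $375,000 → met
8. food-safety audit 27 days ago vs limit 45 → met
9. condition 'seating capacity exceeds 50' does not hold → requirement n/a → met
Not met: 0 of 9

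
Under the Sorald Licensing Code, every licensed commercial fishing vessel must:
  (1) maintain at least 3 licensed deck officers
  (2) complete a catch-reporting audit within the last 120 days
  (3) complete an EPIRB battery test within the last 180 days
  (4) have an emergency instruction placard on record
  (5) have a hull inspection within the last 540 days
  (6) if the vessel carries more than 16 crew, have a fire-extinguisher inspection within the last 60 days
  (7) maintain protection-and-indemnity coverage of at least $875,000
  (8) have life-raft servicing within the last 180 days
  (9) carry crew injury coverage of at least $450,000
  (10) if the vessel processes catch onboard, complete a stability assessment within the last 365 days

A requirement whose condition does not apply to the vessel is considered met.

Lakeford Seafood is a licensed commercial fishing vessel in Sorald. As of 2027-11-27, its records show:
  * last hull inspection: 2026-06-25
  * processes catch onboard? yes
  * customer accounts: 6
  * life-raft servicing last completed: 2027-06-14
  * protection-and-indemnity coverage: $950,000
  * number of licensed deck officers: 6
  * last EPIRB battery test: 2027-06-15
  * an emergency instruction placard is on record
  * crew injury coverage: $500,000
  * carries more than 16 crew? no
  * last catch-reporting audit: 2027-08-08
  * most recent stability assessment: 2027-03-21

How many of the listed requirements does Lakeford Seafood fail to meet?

1. licensed deck officers 6 ≥ 3 → met
2. catch-reporting audit 111 days ago vs limit 120 → met
3. EPIRB battery test 165 days ago vs limit 180 → met
4. emergency instruction placard present → met
5. hull inspection 520 days ago vs limit 540 → met
6. condition 'carries more than 16 crew' does not hold → requirement n/a → met
7. protection-and-indemnity coverage $950,000 ≥ $875,000 → met
8. life-raft servicing 166 days ago vs limit 180 → met
9. crew injury coverage $500,000 ≥ $450,000 → met
10. condition 'processes catch onboard' holds; stability assessment 251 days ago vs limit 365 → met
Not met: 0 of 10

0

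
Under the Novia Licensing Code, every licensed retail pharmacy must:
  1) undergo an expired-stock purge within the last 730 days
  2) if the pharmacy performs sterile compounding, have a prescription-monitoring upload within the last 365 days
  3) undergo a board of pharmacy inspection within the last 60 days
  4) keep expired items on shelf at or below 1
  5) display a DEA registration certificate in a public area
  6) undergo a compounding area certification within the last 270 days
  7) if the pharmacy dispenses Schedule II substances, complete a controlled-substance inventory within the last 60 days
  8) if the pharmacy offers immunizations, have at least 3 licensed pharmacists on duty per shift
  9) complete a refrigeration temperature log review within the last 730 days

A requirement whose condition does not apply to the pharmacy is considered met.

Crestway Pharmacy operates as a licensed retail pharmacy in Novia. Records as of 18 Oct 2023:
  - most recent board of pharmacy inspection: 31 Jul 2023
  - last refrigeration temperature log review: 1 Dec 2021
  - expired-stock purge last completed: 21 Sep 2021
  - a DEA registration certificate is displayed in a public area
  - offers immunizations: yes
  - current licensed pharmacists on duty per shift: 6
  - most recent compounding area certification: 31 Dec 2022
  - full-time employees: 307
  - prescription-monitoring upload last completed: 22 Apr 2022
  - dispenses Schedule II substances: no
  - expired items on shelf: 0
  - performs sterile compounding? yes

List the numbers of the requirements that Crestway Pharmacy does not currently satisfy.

1, 2, 3, 6

1. expired-stock purge 757 days ago vs limit 730 → not met
2. condition 'performs sterile compounding' holds; prescription-monitoring upload 544 days ago vs limit 365 → not met
3. board of pharmacy inspection 79 days ago vs limit 60 → not met
4. expired items on shelf 0 ≤ 1 → met
5. DEA registration certificate present → met
6. compounding area certification 291 days ago vs limit 270 → not met
7. condition 'dispenses Schedule II substances' does not hold → requirement n/a → met
8. condition 'offers immunizations' holds; licensed pharmacists on duty per shift 6 ≥ 3 → met
9. refrigeration temperature log review 686 days ago vs limit 730 → met
Not met: 1, 2, 3, 6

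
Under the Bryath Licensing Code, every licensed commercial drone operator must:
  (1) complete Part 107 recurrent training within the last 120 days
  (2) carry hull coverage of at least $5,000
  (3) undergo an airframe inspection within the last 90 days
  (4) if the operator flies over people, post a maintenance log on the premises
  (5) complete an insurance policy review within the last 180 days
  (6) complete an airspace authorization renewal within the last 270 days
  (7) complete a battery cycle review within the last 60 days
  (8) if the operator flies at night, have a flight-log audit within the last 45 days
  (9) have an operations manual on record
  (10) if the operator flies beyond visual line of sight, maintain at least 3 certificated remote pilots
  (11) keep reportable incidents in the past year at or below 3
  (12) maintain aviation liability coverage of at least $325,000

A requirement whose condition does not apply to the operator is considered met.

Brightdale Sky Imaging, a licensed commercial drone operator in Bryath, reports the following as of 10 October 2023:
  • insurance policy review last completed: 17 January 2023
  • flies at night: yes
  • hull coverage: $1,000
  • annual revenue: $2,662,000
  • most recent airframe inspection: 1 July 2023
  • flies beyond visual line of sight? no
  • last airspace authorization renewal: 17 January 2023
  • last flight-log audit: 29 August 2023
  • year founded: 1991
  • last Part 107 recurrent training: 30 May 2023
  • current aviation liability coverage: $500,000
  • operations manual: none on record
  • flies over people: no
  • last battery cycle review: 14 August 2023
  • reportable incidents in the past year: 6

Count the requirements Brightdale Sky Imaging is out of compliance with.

1. Part 107 recurrent training 133 days ago vs limit 120 → not met
2. hull coverage $1,000 < $5,000 → not met
3. airframe inspection 101 days ago vs limit 90 → not met
4. condition 'flies over people' does not hold → requirement n/a → met
5. insurance policy review 266 days ago vs limit 180 → not met
6. airspace authorization renewal 266 days ago vs limit 270 → met
7. battery cycle review 57 days ago vs limit 60 → met
8. condition 'flies at night' holds; flight-log audit 42 days ago vs limit 45 → met
9. operations manual absent → not met
10. condition 'flies beyond visual line of sight' does not hold → requirement n/a → met
11. reportable incidents in the past year 6 > 3 → not met
12. aviation liability coverage $500,000 ≥ $325,000 → met
Not met: 6 of 12

6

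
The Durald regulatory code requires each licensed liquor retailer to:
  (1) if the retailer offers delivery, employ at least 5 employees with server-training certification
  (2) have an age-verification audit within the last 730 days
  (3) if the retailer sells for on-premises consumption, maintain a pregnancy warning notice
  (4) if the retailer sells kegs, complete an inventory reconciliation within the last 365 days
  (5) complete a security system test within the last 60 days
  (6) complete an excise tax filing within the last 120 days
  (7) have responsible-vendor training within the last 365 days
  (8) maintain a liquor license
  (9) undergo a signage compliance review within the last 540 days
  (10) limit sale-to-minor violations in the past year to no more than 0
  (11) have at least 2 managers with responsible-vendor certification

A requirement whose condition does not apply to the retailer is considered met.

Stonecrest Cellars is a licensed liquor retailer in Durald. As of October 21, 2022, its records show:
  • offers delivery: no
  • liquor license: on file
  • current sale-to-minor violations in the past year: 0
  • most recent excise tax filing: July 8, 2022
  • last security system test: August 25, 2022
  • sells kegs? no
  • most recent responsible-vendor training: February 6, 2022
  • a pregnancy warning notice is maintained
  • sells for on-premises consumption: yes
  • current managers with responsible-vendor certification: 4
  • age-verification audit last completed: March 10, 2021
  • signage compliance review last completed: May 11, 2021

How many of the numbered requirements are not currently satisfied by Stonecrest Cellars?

1. condition 'offers delivery' does not hold → requirement n/a → met
2. age-verification audit 590 days ago vs limit 730 → met
3. condition 'sells for on-premises consumption' holds; pregnancy warning notice present → met
4. condition 'sells kegs' does not hold → requirement n/a → met
5. security system test 57 days ago vs limit 60 → met
6. excise tax filing 105 days ago vs limit 120 → met
7. responsible-vendor training 257 days ago vs limit 365 → met
8. liquor license present → met
9. signage compliance review 528 days ago vs limit 540 → met
10. sale-to-minor violations in the past year 0 ≤ 0 → met
11. managers with responsible-vendor certification 4 ≥ 2 → met
Not met: 0 of 11

0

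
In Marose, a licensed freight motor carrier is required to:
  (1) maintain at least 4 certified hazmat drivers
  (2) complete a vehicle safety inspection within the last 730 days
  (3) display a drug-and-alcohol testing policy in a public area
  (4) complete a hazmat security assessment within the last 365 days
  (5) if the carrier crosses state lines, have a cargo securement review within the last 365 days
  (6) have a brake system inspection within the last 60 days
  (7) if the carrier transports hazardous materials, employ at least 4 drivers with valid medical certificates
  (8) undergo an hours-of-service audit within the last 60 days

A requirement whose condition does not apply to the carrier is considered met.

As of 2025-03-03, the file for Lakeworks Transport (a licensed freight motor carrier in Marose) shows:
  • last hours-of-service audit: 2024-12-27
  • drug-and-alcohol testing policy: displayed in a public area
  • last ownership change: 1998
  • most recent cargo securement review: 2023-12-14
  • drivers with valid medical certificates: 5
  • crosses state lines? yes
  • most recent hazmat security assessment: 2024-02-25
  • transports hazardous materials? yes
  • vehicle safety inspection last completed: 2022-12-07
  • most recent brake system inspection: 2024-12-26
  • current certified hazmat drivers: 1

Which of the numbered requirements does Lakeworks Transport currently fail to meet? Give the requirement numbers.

1, 2, 4, 5, 6, 8

1. certified hazmat drivers 1 < 4 → not met
2. vehicle safety inspection 817 days ago vs limit 730 → not met
3. drug-and-alcohol testing policy present → met
4. hazmat security assessment 372 days ago vs limit 365 → not met
5. condition 'crosses state lines' holds; cargo securement review 445 days ago vs limit 365 → not met
6. brake system inspection 67 days ago vs limit 60 → not met
7. condition 'transports hazardous materials' holds; drivers with valid medical certificates 5 ≥ 4 → met
8. hours-of-service audit 66 days ago vs limit 60 → not met
Not met: 1, 2, 4, 5, 6, 8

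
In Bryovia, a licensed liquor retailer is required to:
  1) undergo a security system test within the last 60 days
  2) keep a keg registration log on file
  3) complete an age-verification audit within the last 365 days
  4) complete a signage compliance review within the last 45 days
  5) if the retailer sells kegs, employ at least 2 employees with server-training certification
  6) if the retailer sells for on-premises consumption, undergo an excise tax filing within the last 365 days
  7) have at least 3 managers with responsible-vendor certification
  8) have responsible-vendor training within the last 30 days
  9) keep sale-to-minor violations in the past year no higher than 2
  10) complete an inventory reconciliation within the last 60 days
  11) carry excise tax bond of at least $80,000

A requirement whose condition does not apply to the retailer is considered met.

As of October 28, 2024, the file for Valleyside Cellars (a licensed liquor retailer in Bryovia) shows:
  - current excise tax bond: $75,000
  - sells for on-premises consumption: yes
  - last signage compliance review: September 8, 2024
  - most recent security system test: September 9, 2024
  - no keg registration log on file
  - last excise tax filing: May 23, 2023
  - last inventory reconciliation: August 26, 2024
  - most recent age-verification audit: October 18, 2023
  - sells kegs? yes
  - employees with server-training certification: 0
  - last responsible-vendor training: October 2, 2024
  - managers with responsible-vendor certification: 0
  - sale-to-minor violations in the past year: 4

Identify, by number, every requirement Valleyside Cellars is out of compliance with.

1. security system test 49 days ago vs limit 60 → met
2. keg registration log absent → not met
3. age-verification audit 376 days ago vs limit 365 → not met
4. signage compliance review 50 days ago vs limit 45 → not met
5. condition 'sells kegs' holds; employees with server-training certification 0 < 2 → not met
6. condition 'sells for on-premises consumption' holds; excise tax filing 524 days ago vs limit 365 → not met
7. managers with responsible-vendor certification 0 < 3 → not met
8. responsible-vendor training 26 days ago vs limit 30 → met
9. sale-to-minor violations in the past year 4 > 2 → not met
10. inventory reconciliation 63 days ago vs limit 60 → not met
11. excise tax bond $75,000 < $80,000 → not met
Not met: 2, 3, 4, 5, 6, 7, 9, 10, 11

2, 3, 4, 5, 6, 7, 9, 10, 11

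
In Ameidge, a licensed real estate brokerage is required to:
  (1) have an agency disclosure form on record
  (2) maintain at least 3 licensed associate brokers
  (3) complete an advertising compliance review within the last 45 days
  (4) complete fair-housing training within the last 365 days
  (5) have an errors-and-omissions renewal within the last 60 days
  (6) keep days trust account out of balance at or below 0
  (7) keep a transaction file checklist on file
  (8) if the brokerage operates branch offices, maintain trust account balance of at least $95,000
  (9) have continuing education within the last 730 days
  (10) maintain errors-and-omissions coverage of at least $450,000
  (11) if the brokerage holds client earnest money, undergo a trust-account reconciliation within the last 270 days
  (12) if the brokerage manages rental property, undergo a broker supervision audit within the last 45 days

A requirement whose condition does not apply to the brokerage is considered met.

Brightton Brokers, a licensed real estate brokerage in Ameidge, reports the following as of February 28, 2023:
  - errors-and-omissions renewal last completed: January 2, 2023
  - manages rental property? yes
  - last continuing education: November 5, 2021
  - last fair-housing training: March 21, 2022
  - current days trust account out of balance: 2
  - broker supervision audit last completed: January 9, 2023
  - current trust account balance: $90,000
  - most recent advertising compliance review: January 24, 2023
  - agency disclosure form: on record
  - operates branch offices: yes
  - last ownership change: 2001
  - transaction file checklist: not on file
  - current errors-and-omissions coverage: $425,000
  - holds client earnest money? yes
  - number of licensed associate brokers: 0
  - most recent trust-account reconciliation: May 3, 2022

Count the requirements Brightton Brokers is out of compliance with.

1. agency disclosure form present → met
2. licensed associate brokers 0 < 3 → not met
3. advertising compliance review 35 days ago vs limit 45 → met
4. fair-housing training 344 days ago vs limit 365 → met
5. errors-and-omissions renewal 57 days ago vs limit 60 → met
6. days trust account out of balance 2 > 0 → not met
7. transaction file checklist absent → not met
8. condition 'operates branch offices' holds; trust account balance $90,000 < $95,000 → not met
9. continuing education 480 days ago vs limit 730 → met
10. errors-and-omissions coverage $425,000 < $450,000 → not met
11. condition 'holds client earnest money' holds; trust-account reconciliation 301 days ago vs limit 270 → not met
12. condition 'manages rental property' holds; broker supervision audit 50 days ago vs limit 45 → not met
Not met: 7 of 12

7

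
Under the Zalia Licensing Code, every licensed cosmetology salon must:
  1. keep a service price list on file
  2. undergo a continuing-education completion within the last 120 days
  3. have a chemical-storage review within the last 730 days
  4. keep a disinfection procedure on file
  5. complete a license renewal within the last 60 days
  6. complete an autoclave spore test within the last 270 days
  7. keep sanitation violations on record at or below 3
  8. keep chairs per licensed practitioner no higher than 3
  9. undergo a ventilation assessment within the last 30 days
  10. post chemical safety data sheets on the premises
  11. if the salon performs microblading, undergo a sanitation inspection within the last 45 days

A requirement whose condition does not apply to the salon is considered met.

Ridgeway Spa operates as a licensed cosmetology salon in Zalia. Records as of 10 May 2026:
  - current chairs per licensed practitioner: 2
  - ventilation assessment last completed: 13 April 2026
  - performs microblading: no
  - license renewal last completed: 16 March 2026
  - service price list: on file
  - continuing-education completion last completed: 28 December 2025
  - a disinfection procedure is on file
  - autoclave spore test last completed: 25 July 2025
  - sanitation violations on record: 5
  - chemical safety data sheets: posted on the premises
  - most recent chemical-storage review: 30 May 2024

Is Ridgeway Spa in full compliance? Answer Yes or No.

1. service price list present → met
2. continuing-education completion 133 days ago vs limit 120 → not met
3. chemical-storage review 710 days ago vs limit 730 → met
4. disinfection procedure present → met
5. license renewal 55 days ago vs limit 60 → met
6. autoclave spore test 289 days ago vs limit 270 → not met
7. sanitation violations on record 5 > 3 → not met
8. chairs per licensed practitioner 2 ≤ 3 → met
9. ventilation assessment 27 days ago vs limit 30 → met
10. chemical safety data sheets present → met
11. condition 'performs microblading' does not hold → requirement n/a → met
Not met: 2, 6, 7

No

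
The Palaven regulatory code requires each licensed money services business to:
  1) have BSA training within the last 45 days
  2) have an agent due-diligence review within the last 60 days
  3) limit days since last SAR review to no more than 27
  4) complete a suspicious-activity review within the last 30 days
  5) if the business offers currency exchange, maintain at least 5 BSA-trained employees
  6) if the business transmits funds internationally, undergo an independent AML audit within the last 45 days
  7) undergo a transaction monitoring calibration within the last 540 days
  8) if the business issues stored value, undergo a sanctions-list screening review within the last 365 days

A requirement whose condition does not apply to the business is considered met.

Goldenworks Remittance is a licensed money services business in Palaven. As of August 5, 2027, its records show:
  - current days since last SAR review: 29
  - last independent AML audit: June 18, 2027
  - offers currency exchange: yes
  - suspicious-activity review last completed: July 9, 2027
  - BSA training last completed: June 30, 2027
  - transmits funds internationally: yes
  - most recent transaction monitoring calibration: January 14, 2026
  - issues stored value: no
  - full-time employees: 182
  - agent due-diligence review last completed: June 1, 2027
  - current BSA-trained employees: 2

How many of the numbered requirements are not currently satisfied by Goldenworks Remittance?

5

1. BSA training 36 days ago vs limit 45 → met
2. agent due-diligence review 65 days ago vs limit 60 → not met
3. days since last SAR review 29 > 27 → not met
4. suspicious-activity review 27 days ago vs limit 30 → met
5. condition 'offers currency exchange' holds; BSA-trained employees 2 < 5 → not met
6. condition 'transmits funds internationally' holds; independent AML audit 48 days ago vs limit 45 → not met
7. transaction monitoring calibration 568 days ago vs limit 540 → not met
8. condition 'issues stored value' does not hold → requirement n/a → met
Not met: 5 of 8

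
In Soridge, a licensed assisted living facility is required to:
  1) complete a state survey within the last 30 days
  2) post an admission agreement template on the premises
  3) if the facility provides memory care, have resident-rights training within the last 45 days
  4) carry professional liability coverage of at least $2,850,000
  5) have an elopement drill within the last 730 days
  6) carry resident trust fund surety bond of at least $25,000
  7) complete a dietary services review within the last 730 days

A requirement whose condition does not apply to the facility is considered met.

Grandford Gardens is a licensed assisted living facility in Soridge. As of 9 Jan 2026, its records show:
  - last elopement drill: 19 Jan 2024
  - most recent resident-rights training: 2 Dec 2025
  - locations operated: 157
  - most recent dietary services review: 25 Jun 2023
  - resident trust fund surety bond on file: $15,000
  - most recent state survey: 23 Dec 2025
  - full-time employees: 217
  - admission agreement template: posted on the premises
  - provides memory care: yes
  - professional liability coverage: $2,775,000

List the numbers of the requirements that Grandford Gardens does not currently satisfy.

4, 6, 7

1. state survey 17 days ago vs limit 30 → met
2. admission agreement template present → met
3. condition 'provides memory care' holds; resident-rights training 38 days ago vs limit 45 → met
4. professional liability coverage $2,775,000 < $2,850,000 → not met
5. elopement drill 721 days ago vs limit 730 → met
6. resident trust fund surety bond $15,000 < $25,000 → not met
7. dietary services review 929 days ago vs limit 730 → not met
Not met: 4, 6, 7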